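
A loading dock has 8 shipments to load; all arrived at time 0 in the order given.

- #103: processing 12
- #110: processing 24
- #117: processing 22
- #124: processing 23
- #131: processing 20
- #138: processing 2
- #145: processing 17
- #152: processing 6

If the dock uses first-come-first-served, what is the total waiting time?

511

FIFO (arrival order): #103 #110 #117 #124 #131 #138 #145 #152.
#103: waits 0, runs 0→12
#110: waits 12, runs 12→36
#117: waits 36, runs 36→58
#124: waits 58, runs 58→81
#131: waits 81, runs 81→101
#138: waits 101, runs 101→103
#145: waits 103, runs 103→120
#152: waits 120, runs 120→126
Sum = 0+12+36+58+81+101+103+120 = 511.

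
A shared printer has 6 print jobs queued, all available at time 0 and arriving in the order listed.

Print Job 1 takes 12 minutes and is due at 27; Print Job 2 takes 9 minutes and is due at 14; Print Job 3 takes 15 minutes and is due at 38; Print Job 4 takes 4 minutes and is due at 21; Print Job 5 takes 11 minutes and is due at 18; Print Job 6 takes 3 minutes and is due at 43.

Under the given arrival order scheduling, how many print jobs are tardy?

4

FIFO (arrival order): Print Job 1 Print Job 2 Print Job 3 Print Job 4 Print Job 5 Print Job 6.
Print Job 1: 0→12, due 27, tardiness 0
Print Job 2: 12→21, due 14, tardiness 7
Print Job 3: 21→36, due 38, tardiness 0
Print Job 4: 36→40, due 21, tardiness 19
Print Job 5: 40→51, due 18, tardiness 33
Print Job 6: 51→54, due 43, tardiness 11
Late print jobs: 4.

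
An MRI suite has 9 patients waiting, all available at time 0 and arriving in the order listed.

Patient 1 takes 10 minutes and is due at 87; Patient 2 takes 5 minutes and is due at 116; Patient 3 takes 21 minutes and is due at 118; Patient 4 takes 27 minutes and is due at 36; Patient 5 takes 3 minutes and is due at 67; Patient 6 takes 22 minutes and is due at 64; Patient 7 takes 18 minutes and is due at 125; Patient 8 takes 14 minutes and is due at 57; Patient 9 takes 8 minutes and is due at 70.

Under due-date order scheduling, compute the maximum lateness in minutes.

4

EDD (increasing due date): Patient 4 Patient 8 Patient 6 Patient 5 Patient 9 Patient 1 Patient 2 Patient 3 Patient 7.
Patient 4: 0→27, due 36, lateness -9
Patient 8: 27→41, due 57, lateness -16
Patient 6: 41→63, due 64, lateness -1
Patient 5: 63→66, due 67, lateness -1
Patient 9: 66→74, due 70, lateness 4
Patient 1: 74→84, due 87, lateness -3
Patient 2: 84→89, due 116, lateness -27
Patient 3: 89→110, due 118, lateness -8
Patient 7: 110→128, due 125, lateness 3
Maximum = 4.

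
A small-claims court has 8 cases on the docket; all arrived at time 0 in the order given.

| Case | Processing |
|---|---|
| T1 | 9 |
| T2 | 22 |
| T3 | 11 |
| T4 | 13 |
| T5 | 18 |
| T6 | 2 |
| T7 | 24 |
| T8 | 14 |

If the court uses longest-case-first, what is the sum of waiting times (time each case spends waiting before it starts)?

LPT (decreasing processing time): T7 T2 T5 T8 T4 T3 T1 T6.
T7: waits 0, runs 0→24
T2: waits 24, runs 24→46
T5: waits 46, runs 46→64
T8: waits 64, runs 64→78
T4: waits 78, runs 78→91
T3: waits 91, runs 91→102
T1: waits 102, runs 102→111
T6: waits 111, runs 111→113
Sum = 0+24+46+64+78+91+102+111 = 516.

516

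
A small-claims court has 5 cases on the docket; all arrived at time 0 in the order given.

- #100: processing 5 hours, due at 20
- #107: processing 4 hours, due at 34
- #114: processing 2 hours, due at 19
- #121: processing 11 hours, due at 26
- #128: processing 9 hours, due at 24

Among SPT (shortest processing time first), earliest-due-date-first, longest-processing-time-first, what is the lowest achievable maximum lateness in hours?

SPT (increasing processing time): #114 #107 #100 #128 #121.
#114: 0→2, due 19, lateness -17
#107: 2→6, due 34, lateness -28
#100: 6→11, due 20, lateness -9
#128: 11→20, due 24, lateness -4
#121: 20→31, due 26, lateness 5
Maximum = 5.
EDD (increasing due date): #114 #100 #128 #121 #107.
#114: 0→2, due 19, lateness -17
#100: 2→7, due 20, lateness -13
#128: 7→16, due 24, lateness -8
#121: 16→27, due 26, lateness 1
#107: 27→31, due 34, lateness -3
Maximum = 1.
LPT (decreasing processing time): #121 #128 #100 #107 #114.
#121: 0→11, due 26, lateness -15
#128: 11→20, due 24, lateness -4
#100: 20→25, due 20, lateness 5
#107: 25→29, due 34, lateness -5
#114: 29→31, due 19, lateness 12
Maximum = 12.
SPT 5, EDD 1, LPT 12 → minimum 1.

1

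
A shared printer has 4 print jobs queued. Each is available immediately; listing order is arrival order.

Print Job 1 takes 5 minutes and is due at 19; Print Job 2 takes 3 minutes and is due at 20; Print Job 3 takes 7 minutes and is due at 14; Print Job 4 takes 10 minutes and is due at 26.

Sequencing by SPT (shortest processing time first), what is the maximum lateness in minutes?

1

SPT (increasing processing time): Print Job 2 Print Job 1 Print Job 3 Print Job 4.
Print Job 2: 0→3, due 20, lateness -17
Print Job 1: 3→8, due 19, lateness -11
Print Job 3: 8→15, due 14, lateness 1
Print Job 4: 15→25, due 26, lateness -1
Maximum = 1.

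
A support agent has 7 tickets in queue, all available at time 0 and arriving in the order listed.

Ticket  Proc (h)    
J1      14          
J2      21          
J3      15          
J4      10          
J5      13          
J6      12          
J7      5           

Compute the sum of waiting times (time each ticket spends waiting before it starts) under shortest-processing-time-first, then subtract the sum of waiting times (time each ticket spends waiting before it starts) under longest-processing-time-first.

-120

SPT (increasing processing time): J7 J4 J6 J5 J1 J3 J2.
J7: waits 0, runs 0→5
J4: waits 5, runs 5→15
J6: waits 15, runs 15→27
J5: waits 27, runs 27→40
J1: waits 40, runs 40→54
J3: waits 54, runs 54→69
J2: waits 69, runs 69→90
Sum = 0+5+15+27+40+54+69 = 210.
LPT (decreasing processing time): J2 J3 J1 J5 J6 J4 J7.
J2: waits 0, runs 0→21
J3: waits 21, runs 21→36
J1: waits 36, runs 36→50
J5: waits 50, runs 50→63
J6: waits 63, runs 63→75
J4: waits 75, runs 75→85
J7: waits 85, runs 85→90
Sum = 0+21+36+50+63+75+85 = 330.
Difference = 210 − 330 = -120.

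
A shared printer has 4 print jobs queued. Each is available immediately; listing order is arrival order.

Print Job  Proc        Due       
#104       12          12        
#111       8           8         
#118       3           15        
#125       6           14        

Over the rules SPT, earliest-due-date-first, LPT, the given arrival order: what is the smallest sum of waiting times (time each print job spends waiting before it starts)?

SPT (increasing processing time): #118 #125 #111 #104.
#118: waits 0, runs 0→3
#125: waits 3, runs 3→9
#111: waits 9, runs 9→17
#104: waits 17, runs 17→29
Sum = 0+3+9+17 = 29.
EDD (increasing due date): #111 #104 #125 #118.
#111: waits 0, runs 0→8
#104: waits 8, runs 8→20
#125: waits 20, runs 20→26
#118: waits 26, runs 26→29
Sum = 0+8+20+26 = 54.
LPT (decreasing processing time): #104 #111 #125 #118.
#104: waits 0, runs 0→12
#111: waits 12, runs 12→20
#125: waits 20, runs 20→26
#118: waits 26, runs 26→29
Sum = 0+12+20+26 = 58.
FIFO (arrival order): #104 #111 #118 #125.
#104: waits 0, runs 0→12
#111: waits 12, runs 12→20
#118: waits 20, runs 20→23
#125: waits 23, runs 23→29
Sum = 0+12+20+23 = 55.
SPT 29, EDD 54, LPT 58, FIFO 55 → minimum 29.

29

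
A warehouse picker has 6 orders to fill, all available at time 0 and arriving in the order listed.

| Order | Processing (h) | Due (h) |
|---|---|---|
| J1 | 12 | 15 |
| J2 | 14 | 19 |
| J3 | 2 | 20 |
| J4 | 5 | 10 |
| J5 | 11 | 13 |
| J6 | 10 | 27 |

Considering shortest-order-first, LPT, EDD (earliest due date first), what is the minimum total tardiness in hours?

75

SPT (increasing processing time): J3 J4 J6 J5 J1 J2.
J3: 0→2, due 20, tardiness 0
J4: 2→7, due 10, tardiness 0
J6: 7→17, due 27, tardiness 0
J5: 17→28, due 13, tardiness 15
J1: 28→40, due 15, tardiness 25
J2: 40→54, due 19, tardiness 35
Sum = 0+0+0+15+25+35 = 75.
LPT (decreasing processing time): J2 J1 J5 J6 J4 J3.
J2: 0→14, due 19, tardiness 0
J1: 14→26, due 15, tardiness 11
J5: 26→37, due 13, tardiness 24
J6: 37→47, due 27, tardiness 20
J4: 47→52, due 10, tardiness 42
J3: 52→54, due 20, tardiness 34
Sum = 0+11+24+20+42+34 = 131.
EDD (increasing due date): J4 J5 J1 J2 J3 J6.
J4: 0→5, due 10, tardiness 0
J5: 5→16, due 13, tardiness 3
J1: 16→28, due 15, tardiness 13
J2: 28→42, due 19, tardiness 23
J3: 42→44, due 20, tardiness 24
J6: 44→54, due 27, tardiness 27
Sum = 0+3+13+23+24+27 = 90.
SPT 75, LPT 131, EDD 90 → minimum 75.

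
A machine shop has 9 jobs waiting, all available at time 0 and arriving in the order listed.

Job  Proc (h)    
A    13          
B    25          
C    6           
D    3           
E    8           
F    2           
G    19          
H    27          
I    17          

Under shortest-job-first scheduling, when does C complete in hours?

SPT (increasing processing time): F D C E A I G B H.
F: 0→2
D: 2→5
C: 5→11

11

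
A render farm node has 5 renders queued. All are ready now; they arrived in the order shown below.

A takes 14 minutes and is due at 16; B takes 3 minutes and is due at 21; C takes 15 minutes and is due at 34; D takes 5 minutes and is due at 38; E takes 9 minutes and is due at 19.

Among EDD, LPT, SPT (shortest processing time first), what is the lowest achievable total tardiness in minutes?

24

EDD (increasing due date): A E B C D.
A: 0→14, due 16, tardiness 0
E: 14→23, due 19, tardiness 4
B: 23→26, due 21, tardiness 5
C: 26→41, due 34, tardiness 7
D: 41→46, due 38, tardiness 8
Sum = 0+4+5+7+8 = 24.
LPT (decreasing processing time): C A E D B.
C: 0→15, due 34, tardiness 0
A: 15→29, due 16, tardiness 13
E: 29→38, due 19, tardiness 19
D: 38→43, due 38, tardiness 5
B: 43→46, due 21, tardiness 25
Sum = 0+13+19+5+25 = 62.
SPT (increasing processing time): B D E A C.
B: 0→3, due 21, tardiness 0
D: 3→8, due 38, tardiness 0
E: 8→17, due 19, tardiness 0
A: 17→31, due 16, tardiness 15
C: 31→46, due 34, tardiness 12
Sum = 0+0+0+15+12 = 27.
EDD 24, LPT 62, SPT 27 → minimum 24.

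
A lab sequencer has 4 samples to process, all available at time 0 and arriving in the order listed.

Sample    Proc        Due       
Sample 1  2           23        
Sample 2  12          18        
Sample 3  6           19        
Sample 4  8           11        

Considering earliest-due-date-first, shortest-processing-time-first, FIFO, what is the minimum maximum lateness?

7

EDD (increasing due date): Sample 4 Sample 2 Sample 3 Sample 1.
Sample 4: 0→8, due 11, lateness -3
Sample 2: 8→20, due 18, lateness 2
Sample 3: 20→26, due 19, lateness 7
Sample 1: 26→28, due 23, lateness 5
Maximum = 7.
SPT (increasing processing time): Sample 1 Sample 3 Sample 4 Sample 2.
Sample 1: 0→2, due 23, lateness -21
Sample 3: 2→8, due 19, lateness -11
Sample 4: 8→16, due 11, lateness 5
Sample 2: 16→28, due 18, lateness 10
Maximum = 10.
FIFO (arrival order): Sample 1 Sample 2 Sample 3 Sample 4.
Sample 1: 0→2, due 23, lateness -21
Sample 2: 2→14, due 18, lateness -4
Sample 3: 14→20, due 19, lateness 1
Sample 4: 20→28, due 11, lateness 17
Maximum = 17.
EDD 7, SPT 10, FIFO 17 → minimum 7.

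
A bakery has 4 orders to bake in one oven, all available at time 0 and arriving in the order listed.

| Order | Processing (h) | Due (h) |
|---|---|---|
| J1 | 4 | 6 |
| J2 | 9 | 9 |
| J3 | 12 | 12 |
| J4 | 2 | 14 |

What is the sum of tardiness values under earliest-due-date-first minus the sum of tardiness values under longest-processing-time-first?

-14

EDD (increasing due date): J1 J2 J3 J4.
J1: 0→4, due 6, tardiness 0
J2: 4→13, due 9, tardiness 4
J3: 13→25, due 12, tardiness 13
J4: 25→27, due 14, tardiness 13
Sum = 0+4+13+13 = 30.
LPT (decreasing processing time): J3 J2 J1 J4.
J3: 0→12, due 12, tardiness 0
J2: 12→21, due 9, tardiness 12
J1: 21→25, due 6, tardiness 19
J4: 25→27, due 14, tardiness 13
Sum = 0+12+19+13 = 44.
Difference = 30 − 44 = -14.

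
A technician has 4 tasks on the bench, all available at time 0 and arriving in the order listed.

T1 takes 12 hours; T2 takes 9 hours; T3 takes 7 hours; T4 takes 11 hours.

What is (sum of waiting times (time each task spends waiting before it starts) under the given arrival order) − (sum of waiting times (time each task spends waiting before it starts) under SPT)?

11

FIFO (arrival order): T1 T2 T3 T4.
T1: waits 0, runs 0→12
T2: waits 12, runs 12→21
T3: waits 21, runs 21→28
T4: waits 28, runs 28→39
Sum = 0+12+21+28 = 61.
SPT (increasing processing time): T3 T2 T4 T1.
T3: waits 0, runs 0→7
T2: waits 7, runs 7→16
T4: waits 16, runs 16→27
T1: waits 27, runs 27→39
Sum = 0+7+16+27 = 50.
Difference = 61 − 50 = 11.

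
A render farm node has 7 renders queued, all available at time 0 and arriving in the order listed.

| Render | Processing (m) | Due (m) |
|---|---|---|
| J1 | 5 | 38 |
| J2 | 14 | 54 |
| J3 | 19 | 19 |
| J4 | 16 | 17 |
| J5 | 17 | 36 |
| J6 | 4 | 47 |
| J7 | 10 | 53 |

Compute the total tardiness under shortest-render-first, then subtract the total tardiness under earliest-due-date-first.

14

SPT (increasing processing time): J6 J1 J7 J2 J4 J5 J3.
J6: 0→4, due 47, tardiness 0
J1: 4→9, due 38, tardiness 0
J7: 9→19, due 53, tardiness 0
J2: 19→33, due 54, tardiness 0
J4: 33→49, due 17, tardiness 32
J5: 49→66, due 36, tardiness 30
J3: 66→85, due 19, tardiness 66
Sum = 0+0+0+0+32+30+66 = 128.
EDD (increasing due date): J4 J3 J5 J1 J6 J7 J2.
J4: 0→16, due 17, tardiness 0
J3: 16→35, due 19, tardiness 16
J5: 35→52, due 36, tardiness 16
J1: 52→57, due 38, tardiness 19
J6: 57→61, due 47, tardiness 14
J7: 61→71, due 53, tardiness 18
J2: 71→85, due 54, tardiness 31
Sum = 0+16+16+19+14+18+31 = 114.
Difference = 128 − 114 = 14.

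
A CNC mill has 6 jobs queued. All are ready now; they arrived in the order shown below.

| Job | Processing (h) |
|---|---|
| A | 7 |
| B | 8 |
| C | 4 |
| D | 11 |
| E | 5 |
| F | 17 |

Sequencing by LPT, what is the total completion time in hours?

LPT (decreasing processing time): F D B A E C.
F: 0→17
D: 17→28
B: 28→36
A: 36→43
E: 43→48
C: 48→52
Sum = 17+28+36+43+48+52 = 224.

224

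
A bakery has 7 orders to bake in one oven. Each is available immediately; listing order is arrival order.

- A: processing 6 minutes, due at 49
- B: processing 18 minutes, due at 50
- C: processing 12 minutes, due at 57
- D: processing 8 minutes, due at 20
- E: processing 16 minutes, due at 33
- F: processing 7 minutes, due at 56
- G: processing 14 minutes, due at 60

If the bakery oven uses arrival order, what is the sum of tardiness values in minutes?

FIFO (arrival order): A B C D E F G.
A: 0→6, due 49, tardiness 0
B: 6→24, due 50, tardiness 0
C: 24→36, due 57, tardiness 0
D: 36→44, due 20, tardiness 24
E: 44→60, due 33, tardiness 27
F: 60→67, due 56, tardiness 11
G: 67→81, due 60, tardiness 21
Sum = 0+0+0+24+27+11+21 = 83.

83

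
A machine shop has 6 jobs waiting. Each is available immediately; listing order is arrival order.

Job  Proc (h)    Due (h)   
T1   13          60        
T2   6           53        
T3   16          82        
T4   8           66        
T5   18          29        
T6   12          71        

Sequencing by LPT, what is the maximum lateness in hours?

LPT (decreasing processing time): T5 T3 T1 T6 T4 T2.
T5: 0→18, due 29, lateness -11
T3: 18→34, due 82, lateness -48
T1: 34→47, due 60, lateness -13
T6: 47→59, due 71, lateness -12
T4: 59→67, due 66, lateness 1
T2: 67→73, due 53, lateness 20
Maximum = 20.

20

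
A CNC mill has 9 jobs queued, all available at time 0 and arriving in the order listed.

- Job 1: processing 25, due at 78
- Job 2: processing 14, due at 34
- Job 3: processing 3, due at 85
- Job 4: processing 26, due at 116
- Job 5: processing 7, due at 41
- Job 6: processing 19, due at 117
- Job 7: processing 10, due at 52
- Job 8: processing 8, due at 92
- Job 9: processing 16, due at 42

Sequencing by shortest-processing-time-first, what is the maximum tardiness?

24

SPT (increasing processing time): Job 3 Job 5 Job 8 Job 7 Job 2 Job 9 Job 6 Job 1 Job 4.
Job 3: 0→3, due 85, tardiness 0
Job 5: 3→10, due 41, tardiness 0
Job 8: 10→18, due 92, tardiness 0
Job 7: 18→28, due 52, tardiness 0
Job 2: 28→42, due 34, tardiness 8
Job 9: 42→58, due 42, tardiness 16
Job 6: 58→77, due 117, tardiness 0
Job 1: 77→102, due 78, tardiness 24
Job 4: 102→128, due 116, tardiness 12
Maximum = 24.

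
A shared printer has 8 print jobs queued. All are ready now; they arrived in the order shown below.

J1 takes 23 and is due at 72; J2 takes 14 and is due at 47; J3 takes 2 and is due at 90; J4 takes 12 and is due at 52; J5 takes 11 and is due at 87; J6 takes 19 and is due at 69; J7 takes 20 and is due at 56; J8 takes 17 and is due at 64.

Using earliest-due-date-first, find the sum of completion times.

570

EDD (increasing due date): J2 J4 J7 J8 J6 J1 J5 J3.
J2: 0→14
J4: 14→26
J7: 26→46
J8: 46→63
J6: 63→82
J1: 82→105
J5: 105→116
J3: 116→118
Sum = 14+26+46+63+82+105+116+118 = 570.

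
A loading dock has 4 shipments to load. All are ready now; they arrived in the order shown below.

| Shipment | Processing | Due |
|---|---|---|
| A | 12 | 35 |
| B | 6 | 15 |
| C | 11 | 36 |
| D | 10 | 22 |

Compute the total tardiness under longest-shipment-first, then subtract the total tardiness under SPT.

31

LPT (decreasing processing time): A C D B.
A: 0→12, due 35, tardiness 0
C: 12→23, due 36, tardiness 0
D: 23→33, due 22, tardiness 11
B: 33→39, due 15, tardiness 24
Sum = 0+0+11+24 = 35.
SPT (increasing processing time): B D C A.
B: 0→6, due 15, tardiness 0
D: 6→16, due 22, tardiness 0
C: 16→27, due 36, tardiness 0
A: 27→39, due 35, tardiness 4
Sum = 0+0+0+4 = 4.
Difference = 35 − 4 = 31.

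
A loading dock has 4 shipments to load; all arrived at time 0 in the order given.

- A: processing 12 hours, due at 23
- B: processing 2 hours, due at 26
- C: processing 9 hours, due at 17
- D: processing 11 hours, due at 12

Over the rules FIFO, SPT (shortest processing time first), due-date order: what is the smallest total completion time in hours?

FIFO (arrival order): A B C D.
A: 0→12
B: 12→14
C: 14→23
D: 23→34
Sum = 12+14+23+34 = 83.
SPT (increasing processing time): B C D A.
B: 0→2
C: 2→11
D: 11→22
A: 22→34
Sum = 2+11+22+34 = 69.
EDD (increasing due date): D C A B.
D: 0→11
C: 11→20
A: 20→32
B: 32→34
Sum = 11+20+32+34 = 97.
FIFO 83, SPT 69, EDD 97 → minimum 69.

69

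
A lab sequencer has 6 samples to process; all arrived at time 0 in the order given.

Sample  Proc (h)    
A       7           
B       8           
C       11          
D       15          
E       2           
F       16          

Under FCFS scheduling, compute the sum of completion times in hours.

191

FIFO (arrival order): A B C D E F.
A: 0→7
B: 7→15
C: 15→26
D: 26→41
E: 41→43
F: 43→59
Sum = 7+15+26+41+43+59 = 191.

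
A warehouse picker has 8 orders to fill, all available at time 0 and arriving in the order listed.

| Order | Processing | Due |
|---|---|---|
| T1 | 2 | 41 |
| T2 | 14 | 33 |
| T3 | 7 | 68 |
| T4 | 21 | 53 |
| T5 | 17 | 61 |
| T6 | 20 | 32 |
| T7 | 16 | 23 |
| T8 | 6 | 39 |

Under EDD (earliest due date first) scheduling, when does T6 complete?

EDD (increasing due date): T7 T6 T2 T8 T1 T4 T5 T3.
T7: 0→16
T6: 16→36

36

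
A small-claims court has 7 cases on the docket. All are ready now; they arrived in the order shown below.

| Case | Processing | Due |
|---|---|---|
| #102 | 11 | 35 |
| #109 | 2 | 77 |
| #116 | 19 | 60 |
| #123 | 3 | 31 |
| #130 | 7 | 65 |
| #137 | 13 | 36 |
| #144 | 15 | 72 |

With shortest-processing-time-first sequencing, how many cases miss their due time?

1

SPT (increasing processing time): #109 #123 #130 #102 #137 #144 #116.
#109: 0→2, due 77, tardiness 0
#123: 2→5, due 31, tardiness 0
#130: 5→12, due 65, tardiness 0
#102: 12→23, due 35, tardiness 0
#137: 23→36, due 36, tardiness 0
#144: 36→51, due 72, tardiness 0
#116: 51→70, due 60, tardiness 10
Late cases: 1.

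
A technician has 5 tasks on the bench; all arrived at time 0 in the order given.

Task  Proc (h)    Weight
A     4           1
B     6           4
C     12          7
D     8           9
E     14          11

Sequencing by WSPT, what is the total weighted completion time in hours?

WSPT (decreasing weight/processing-time ratio): D E B C A.
D: finishes 8, weight 9, w·C = 72
E: finishes 22, weight 11, w·C = 242
B: finishes 28, weight 4, w·C = 112
C: finishes 40, weight 7, w·C = 280
A: finishes 44, weight 1, w·C = 44
Sum = 72+242+112+280+44 = 750.

750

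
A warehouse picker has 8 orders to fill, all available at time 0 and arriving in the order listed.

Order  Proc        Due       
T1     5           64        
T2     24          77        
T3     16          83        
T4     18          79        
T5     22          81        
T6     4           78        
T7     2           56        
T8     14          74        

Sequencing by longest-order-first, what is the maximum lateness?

LPT (decreasing processing time): T2 T5 T4 T3 T8 T1 T6 T7.
T2: 0→24, due 77, lateness -53
T5: 24→46, due 81, lateness -35
T4: 46→64, due 79, lateness -15
T3: 64→80, due 83, lateness -3
T8: 80→94, due 74, lateness 20
T1: 94→99, due 64, lateness 35
T6: 99→103, due 78, lateness 25
T7: 103→105, due 56, lateness 49
Maximum = 49.

49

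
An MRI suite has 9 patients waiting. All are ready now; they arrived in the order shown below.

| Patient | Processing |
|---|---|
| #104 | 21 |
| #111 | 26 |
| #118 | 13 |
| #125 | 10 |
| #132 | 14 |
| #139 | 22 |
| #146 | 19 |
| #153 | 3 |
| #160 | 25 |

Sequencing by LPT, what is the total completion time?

LPT (decreasing processing time): #111 #160 #139 #104 #146 #132 #118 #125 #153.
#111: 0→26
#160: 26→51
#139: 51→73
#104: 73→94
#146: 94→113
#132: 113→127
#118: 127→140
#125: 140→150
#153: 150→153
Sum = 26+51+73+94+113+127+140+150+153 = 927.

927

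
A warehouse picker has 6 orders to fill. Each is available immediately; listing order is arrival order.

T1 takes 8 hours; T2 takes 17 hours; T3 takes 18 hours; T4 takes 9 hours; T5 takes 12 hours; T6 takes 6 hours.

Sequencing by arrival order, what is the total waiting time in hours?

FIFO (arrival order): T1 T2 T3 T4 T5 T6.
T1: waits 0, runs 0→8
T2: waits 8, runs 8→25
T3: waits 25, runs 25→43
T4: waits 43, runs 43→52
T5: waits 52, runs 52→64
T6: waits 64, runs 64→70
Sum = 0+8+25+43+52+64 = 192.

192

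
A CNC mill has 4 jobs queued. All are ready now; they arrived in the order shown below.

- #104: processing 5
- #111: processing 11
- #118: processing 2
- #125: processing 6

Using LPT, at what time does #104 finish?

22

LPT (decreasing processing time): #111 #125 #104 #118.
#111: 0→11
#125: 11→17
#104: 17→22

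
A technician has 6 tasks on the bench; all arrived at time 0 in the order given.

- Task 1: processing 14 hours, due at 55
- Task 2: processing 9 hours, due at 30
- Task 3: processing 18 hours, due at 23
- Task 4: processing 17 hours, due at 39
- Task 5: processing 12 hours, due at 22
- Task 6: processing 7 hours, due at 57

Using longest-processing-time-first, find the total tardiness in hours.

99

LPT (decreasing processing time): Task 3 Task 4 Task 1 Task 5 Task 2 Task 6.
Task 3: 0→18, due 23, tardiness 0
Task 4: 18→35, due 39, tardiness 0
Task 1: 35→49, due 55, tardiness 0
Task 5: 49→61, due 22, tardiness 39
Task 2: 61→70, due 30, tardiness 40
Task 6: 70→77, due 57, tardiness 20
Sum = 0+0+0+39+40+20 = 99.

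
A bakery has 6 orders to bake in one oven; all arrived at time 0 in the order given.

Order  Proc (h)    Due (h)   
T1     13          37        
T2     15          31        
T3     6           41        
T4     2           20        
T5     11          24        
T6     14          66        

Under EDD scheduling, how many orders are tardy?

EDD (increasing due date): T4 T5 T2 T1 T3 T6.
T4: 0→2, due 20, tardiness 0
T5: 2→13, due 24, tardiness 0
T2: 13→28, due 31, tardiness 0
T1: 28→41, due 37, tardiness 4
T3: 41→47, due 41, tardiness 6
T6: 47→61, due 66, tardiness 0
Late orders: 2.

2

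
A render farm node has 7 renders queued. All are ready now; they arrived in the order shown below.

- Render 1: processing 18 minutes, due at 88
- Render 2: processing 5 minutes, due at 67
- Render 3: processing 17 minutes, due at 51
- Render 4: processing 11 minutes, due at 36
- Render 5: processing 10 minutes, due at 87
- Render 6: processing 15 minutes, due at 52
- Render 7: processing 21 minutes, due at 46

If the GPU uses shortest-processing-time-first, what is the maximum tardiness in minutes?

51

SPT (increasing processing time): Render 2 Render 5 Render 4 Render 6 Render 3 Render 1 Render 7.
Render 2: 0→5, due 67, tardiness 0
Render 5: 5→15, due 87, tardiness 0
Render 4: 15→26, due 36, tardiness 0
Render 6: 26→41, due 52, tardiness 0
Render 3: 41→58, due 51, tardiness 7
Render 1: 58→76, due 88, tardiness 0
Render 7: 76→97, due 46, tardiness 51
Maximum = 51.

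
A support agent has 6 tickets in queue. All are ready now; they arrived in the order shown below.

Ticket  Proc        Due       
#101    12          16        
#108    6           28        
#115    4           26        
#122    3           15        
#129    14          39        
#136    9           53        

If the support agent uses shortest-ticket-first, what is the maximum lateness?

SPT (increasing processing time): #122 #115 #108 #136 #101 #129.
#122: 0→3, due 15, lateness -12
#115: 3→7, due 26, lateness -19
#108: 7→13, due 28, lateness -15
#136: 13→22, due 53, lateness -31
#101: 22→34, due 16, lateness 18
#129: 34→48, due 39, lateness 9
Maximum = 18.

18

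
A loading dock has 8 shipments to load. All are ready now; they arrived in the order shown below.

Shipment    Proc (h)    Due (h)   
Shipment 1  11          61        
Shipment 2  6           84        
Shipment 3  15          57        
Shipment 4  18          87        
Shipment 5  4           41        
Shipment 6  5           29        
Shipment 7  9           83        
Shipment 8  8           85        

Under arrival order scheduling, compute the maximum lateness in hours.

FIFO (arrival order): Shipment 1 Shipment 2 Shipment 3 Shipment 4 Shipment 5 Shipment 6 Shipment 7 Shipment 8.
Shipment 1: 0→11, due 61, lateness -50
Shipment 2: 11→17, due 84, lateness -67
Shipment 3: 17→32, due 57, lateness -25
Shipment 4: 32→50, due 87, lateness -37
Shipment 5: 50→54, due 41, lateness 13
Shipment 6: 54→59, due 29, lateness 30
Shipment 7: 59→68, due 83, lateness -15
Shipment 8: 68→76, due 85, lateness -9
Maximum = 30.

30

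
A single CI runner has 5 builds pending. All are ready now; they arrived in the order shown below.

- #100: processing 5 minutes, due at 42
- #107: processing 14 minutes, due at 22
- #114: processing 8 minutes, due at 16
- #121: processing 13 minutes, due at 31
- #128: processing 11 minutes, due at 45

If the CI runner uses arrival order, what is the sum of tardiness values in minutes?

FIFO (arrival order): #100 #107 #114 #121 #128.
#100: 0→5, due 42, tardiness 0
#107: 5→19, due 22, tardiness 0
#114: 19→27, due 16, tardiness 11
#121: 27→40, due 31, tardiness 9
#128: 40→51, due 45, tardiness 6
Sum = 0+0+11+9+6 = 26.

26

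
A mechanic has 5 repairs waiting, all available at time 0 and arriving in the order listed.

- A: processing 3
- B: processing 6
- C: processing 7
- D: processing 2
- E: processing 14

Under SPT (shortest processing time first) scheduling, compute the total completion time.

68

SPT (increasing processing time): D A B C E.
D: 0→2
A: 2→5
B: 5→11
C: 11→18
E: 18→32
Sum = 2+5+11+18+32 = 68.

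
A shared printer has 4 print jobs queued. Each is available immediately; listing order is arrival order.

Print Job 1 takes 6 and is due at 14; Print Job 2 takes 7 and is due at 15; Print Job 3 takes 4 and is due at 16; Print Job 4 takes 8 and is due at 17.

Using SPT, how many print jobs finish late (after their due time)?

2

SPT (increasing processing time): Print Job 3 Print Job 1 Print Job 2 Print Job 4.
Print Job 3: 0→4, due 16, tardiness 0
Print Job 1: 4→10, due 14, tardiness 0
Print Job 2: 10→17, due 15, tardiness 2
Print Job 4: 17→25, due 17, tardiness 8
Late print jobs: 2.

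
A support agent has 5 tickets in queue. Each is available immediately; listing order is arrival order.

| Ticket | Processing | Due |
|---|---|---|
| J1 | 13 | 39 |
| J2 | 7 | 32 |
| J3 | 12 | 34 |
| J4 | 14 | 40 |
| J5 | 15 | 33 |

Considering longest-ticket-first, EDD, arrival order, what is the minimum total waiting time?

LPT (decreasing processing time): J5 J4 J1 J3 J2.
J5: waits 0, runs 0→15
J4: waits 15, runs 15→29
J1: waits 29, runs 29→42
J3: waits 42, runs 42→54
J2: waits 54, runs 54→61
Sum = 0+15+29+42+54 = 140.
EDD (increasing due date): J2 J5 J3 J1 J4.
J2: waits 0, runs 0→7
J5: waits 7, runs 7→22
J3: waits 22, runs 22→34
J1: waits 34, runs 34→47
J4: waits 47, runs 47→61
Sum = 0+7+22+34+47 = 110.
FIFO (arrival order): J1 J2 J3 J4 J5.
J1: waits 0, runs 0→13
J2: waits 13, runs 13→20
J3: waits 20, runs 20→32
J4: waits 32, runs 32→46
J5: waits 46, runs 46→61
Sum = 0+13+20+32+46 = 111.
LPT 140, EDD 110, FIFO 111 → minimum 110.

110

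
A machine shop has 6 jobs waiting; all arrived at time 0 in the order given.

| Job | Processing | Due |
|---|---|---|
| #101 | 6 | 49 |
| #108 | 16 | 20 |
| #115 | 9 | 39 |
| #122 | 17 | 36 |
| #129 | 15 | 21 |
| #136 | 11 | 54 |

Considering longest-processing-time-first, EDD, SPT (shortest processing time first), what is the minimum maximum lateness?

20

LPT (decreasing processing time): #122 #108 #129 #136 #115 #101.
#122: 0→17, due 36, lateness -19
#108: 17→33, due 20, lateness 13
#129: 33→48, due 21, lateness 27
#136: 48→59, due 54, lateness 5
#115: 59→68, due 39, lateness 29
#101: 68→74, due 49, lateness 25
Maximum = 29.
EDD (increasing due date): #108 #129 #122 #115 #101 #136.
#108: 0→16, due 20, lateness -4
#129: 16→31, due 21, lateness 10
#122: 31→48, due 36, lateness 12
#115: 48→57, due 39, lateness 18
#101: 57→63, due 49, lateness 14
#136: 63→74, due 54, lateness 20
Maximum = 20.
SPT (increasing processing time): #101 #115 #136 #129 #108 #122.
#101: 0→6, due 49, lateness -43
#115: 6→15, due 39, lateness -24
#136: 15→26, due 54, lateness -28
#129: 26→41, due 21, lateness 20
#108: 41→57, due 20, lateness 37
#122: 57→74, due 36, lateness 38
Maximum = 38.
LPT 29, EDD 20, SPT 38 → minimum 20.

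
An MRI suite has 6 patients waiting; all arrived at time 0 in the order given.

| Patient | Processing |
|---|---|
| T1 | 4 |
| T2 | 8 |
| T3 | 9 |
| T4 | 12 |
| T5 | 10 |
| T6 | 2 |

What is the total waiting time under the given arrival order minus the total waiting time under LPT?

-34

FIFO (arrival order): T1 T2 T3 T4 T5 T6.
T1: waits 0, runs 0→4
T2: waits 4, runs 4→12
T3: waits 12, runs 12→21
T4: waits 21, runs 21→33
T5: waits 33, runs 33→43
T6: waits 43, runs 43→45
Sum = 0+4+12+21+33+43 = 113.
LPT (decreasing processing time): T4 T5 T3 T2 T1 T6.
T4: waits 0, runs 0→12
T5: waits 12, runs 12→22
T3: waits 22, runs 22→31
T2: waits 31, runs 31→39
T1: waits 39, runs 39→43
T6: waits 43, runs 43→45
Sum = 0+12+22+31+39+43 = 147.
Difference = 113 − 147 = -34.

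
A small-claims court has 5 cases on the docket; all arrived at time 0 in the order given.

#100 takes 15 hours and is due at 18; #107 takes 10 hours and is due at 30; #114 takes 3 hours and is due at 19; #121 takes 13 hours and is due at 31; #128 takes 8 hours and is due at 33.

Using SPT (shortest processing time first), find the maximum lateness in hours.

31

SPT (increasing processing time): #114 #128 #107 #121 #100.
#114: 0→3, due 19, lateness -16
#128: 3→11, due 33, lateness -22
#107: 11→21, due 30, lateness -9
#121: 21→34, due 31, lateness 3
#100: 34→49, due 18, lateness 31
Maximum = 31.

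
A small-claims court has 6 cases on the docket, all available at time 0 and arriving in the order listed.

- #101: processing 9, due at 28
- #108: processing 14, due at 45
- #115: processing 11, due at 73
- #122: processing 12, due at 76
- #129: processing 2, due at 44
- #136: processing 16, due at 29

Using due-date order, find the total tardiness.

0

EDD (increasing due date): #101 #136 #129 #108 #115 #122.
#101: 0→9, due 28, tardiness 0
#136: 9→25, due 29, tardiness 0
#129: 25→27, due 44, tardiness 0
#108: 27→41, due 45, tardiness 0
#115: 41→52, due 73, tardiness 0
#122: 52→64, due 76, tardiness 0
Sum = 0+0+0+0+0+0 = 0.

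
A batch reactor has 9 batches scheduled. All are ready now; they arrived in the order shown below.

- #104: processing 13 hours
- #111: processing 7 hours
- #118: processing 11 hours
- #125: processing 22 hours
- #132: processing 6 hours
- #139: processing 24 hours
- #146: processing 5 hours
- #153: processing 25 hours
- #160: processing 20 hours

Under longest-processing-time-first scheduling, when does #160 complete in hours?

91

LPT (decreasing processing time): #153 #139 #125 #160 #104 #118 #111 #132 #146.
#153: 0→25
#139: 25→49
#125: 49→71
#160: 71→91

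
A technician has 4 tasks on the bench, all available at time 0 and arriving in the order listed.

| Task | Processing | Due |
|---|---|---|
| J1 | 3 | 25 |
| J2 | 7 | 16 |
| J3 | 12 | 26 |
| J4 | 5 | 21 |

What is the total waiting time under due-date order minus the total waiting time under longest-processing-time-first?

EDD (increasing due date): J2 J4 J1 J3.
J2: waits 0, runs 0→7
J4: waits 7, runs 7→12
J1: waits 12, runs 12→15
J3: waits 15, runs 15→27
Sum = 0+7+12+15 = 34.
LPT (decreasing processing time): J3 J2 J4 J1.
J3: waits 0, runs 0→12
J2: waits 12, runs 12→19
J4: waits 19, runs 19→24
J1: waits 24, runs 24→27
Sum = 0+12+19+24 = 55.
Difference = 34 − 55 = -21.

-21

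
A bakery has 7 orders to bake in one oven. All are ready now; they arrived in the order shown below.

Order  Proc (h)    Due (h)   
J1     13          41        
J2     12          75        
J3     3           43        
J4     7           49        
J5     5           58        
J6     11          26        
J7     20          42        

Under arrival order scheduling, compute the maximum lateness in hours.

FIFO (arrival order): J1 J2 J3 J4 J5 J6 J7.
J1: 0→13, due 41, lateness -28
J2: 13→25, due 75, lateness -50
J3: 25→28, due 43, lateness -15
J4: 28→35, due 49, lateness -14
J5: 35→40, due 58, lateness -18
J6: 40→51, due 26, lateness 25
J7: 51→71, due 42, lateness 29
Maximum = 29.

29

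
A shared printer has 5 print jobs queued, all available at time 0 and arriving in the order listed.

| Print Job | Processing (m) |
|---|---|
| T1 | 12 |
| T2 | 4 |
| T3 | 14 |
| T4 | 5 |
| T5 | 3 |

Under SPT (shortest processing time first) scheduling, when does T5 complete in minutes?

SPT (increasing processing time): T5 T2 T4 T1 T3.
T5: 0→3

3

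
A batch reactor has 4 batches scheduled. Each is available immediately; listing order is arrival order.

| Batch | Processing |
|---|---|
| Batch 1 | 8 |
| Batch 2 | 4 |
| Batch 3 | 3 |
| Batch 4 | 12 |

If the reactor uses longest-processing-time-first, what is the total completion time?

83

LPT (decreasing processing time): Batch 4 Batch 1 Batch 2 Batch 3.
Batch 4: 0→12
Batch 1: 12→20
Batch 2: 20→24
Batch 3: 24→27
Sum = 12+20+24+27 = 83.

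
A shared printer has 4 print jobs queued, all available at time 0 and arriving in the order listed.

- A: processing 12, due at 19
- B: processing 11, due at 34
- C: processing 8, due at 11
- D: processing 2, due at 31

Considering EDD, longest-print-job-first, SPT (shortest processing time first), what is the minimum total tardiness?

1

EDD (increasing due date): C A D B.
C: 0→8, due 11, tardiness 0
A: 8→20, due 19, tardiness 1
D: 20→22, due 31, tardiness 0
B: 22→33, due 34, tardiness 0
Sum = 0+1+0+0 = 1.
LPT (decreasing processing time): A B C D.
A: 0→12, due 19, tardiness 0
B: 12→23, due 34, tardiness 0
C: 23→31, due 11, tardiness 20
D: 31→33, due 31, tardiness 2
Sum = 0+0+20+2 = 22.
SPT (increasing processing time): D C B A.
D: 0→2, due 31, tardiness 0
C: 2→10, due 11, tardiness 0
B: 10→21, due 34, tardiness 0
A: 21→33, due 19, tardiness 14
Sum = 0+0+0+14 = 14.
EDD 1, LPT 22, SPT 14 → minimum 1.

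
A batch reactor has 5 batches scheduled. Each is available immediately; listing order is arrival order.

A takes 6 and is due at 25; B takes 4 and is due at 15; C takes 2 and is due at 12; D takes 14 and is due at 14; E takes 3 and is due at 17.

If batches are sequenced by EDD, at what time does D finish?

16

EDD (increasing due date): C D B E A.
C: 0→2
D: 2→16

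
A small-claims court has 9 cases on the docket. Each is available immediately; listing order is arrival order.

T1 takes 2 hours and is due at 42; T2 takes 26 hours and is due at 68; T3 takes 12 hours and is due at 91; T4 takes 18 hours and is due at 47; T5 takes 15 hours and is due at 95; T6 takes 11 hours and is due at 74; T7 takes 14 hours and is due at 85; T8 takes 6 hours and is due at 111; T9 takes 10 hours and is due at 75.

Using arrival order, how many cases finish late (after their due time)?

FIFO (arrival order): T1 T2 T3 T4 T5 T6 T7 T8 T9.
T1: 0→2, due 42, tardiness 0
T2: 2→28, due 68, tardiness 0
T3: 28→40, due 91, tardiness 0
T4: 40→58, due 47, tardiness 11
T5: 58→73, due 95, tardiness 0
T6: 73→84, due 74, tardiness 10
T7: 84→98, due 85, tardiness 13
T8: 98→104, due 111, tardiness 0
T9: 104→114, due 75, tardiness 39
Late cases: 4.

4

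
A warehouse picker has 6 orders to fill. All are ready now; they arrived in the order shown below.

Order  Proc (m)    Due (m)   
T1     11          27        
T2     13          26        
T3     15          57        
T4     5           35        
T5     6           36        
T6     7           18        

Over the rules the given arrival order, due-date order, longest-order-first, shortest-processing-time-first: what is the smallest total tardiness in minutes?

FIFO (arrival order): T1 T2 T3 T4 T5 T6.
T1: 0→11, due 27, tardiness 0
T2: 11→24, due 26, tardiness 0
T3: 24→39, due 57, tardiness 0
T4: 39→44, due 35, tardiness 9
T5: 44→50, due 36, tardiness 14
T6: 50→57, due 18, tardiness 39
Sum = 0+0+0+9+14+39 = 62.
EDD (increasing due date): T6 T2 T1 T4 T5 T3.
T6: 0→7, due 18, tardiness 0
T2: 7→20, due 26, tardiness 0
T1: 20→31, due 27, tardiness 4
T4: 31→36, due 35, tardiness 1
T5: 36→42, due 36, tardiness 6
T3: 42→57, due 57, tardiness 0
Sum = 0+0+4+1+6+0 = 11.
LPT (decreasing processing time): T3 T2 T1 T6 T5 T4.
T3: 0→15, due 57, tardiness 0
T2: 15→28, due 26, tardiness 2
T1: 28→39, due 27, tardiness 12
T6: 39→46, due 18, tardiness 28
T5: 46→52, due 36, tardiness 16
T4: 52→57, due 35, tardiness 22
Sum = 0+2+12+28+16+22 = 80.
SPT (increasing processing time): T4 T5 T6 T1 T2 T3.
T4: 0→5, due 35, tardiness 0
T5: 5→11, due 36, tardiness 0
T6: 11→18, due 18, tardiness 0
T1: 18→29, due 27, tardiness 2
T2: 29→42, due 26, tardiness 16
T3: 42→57, due 57, tardiness 0
Sum = 0+0+0+2+16+0 = 18.
FIFO 62, EDD 11, LPT 80, SPT 18 → minimum 11.

11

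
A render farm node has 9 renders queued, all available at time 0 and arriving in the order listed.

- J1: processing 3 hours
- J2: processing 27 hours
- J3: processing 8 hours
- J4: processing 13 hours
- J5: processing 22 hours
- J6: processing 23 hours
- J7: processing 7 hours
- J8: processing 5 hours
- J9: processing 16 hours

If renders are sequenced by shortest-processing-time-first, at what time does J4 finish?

36

SPT (increasing processing time): J1 J8 J7 J3 J4 J9 J5 J6 J2.
J1: 0→3
J8: 3→8
J7: 8→15
J3: 15→23
J4: 23→36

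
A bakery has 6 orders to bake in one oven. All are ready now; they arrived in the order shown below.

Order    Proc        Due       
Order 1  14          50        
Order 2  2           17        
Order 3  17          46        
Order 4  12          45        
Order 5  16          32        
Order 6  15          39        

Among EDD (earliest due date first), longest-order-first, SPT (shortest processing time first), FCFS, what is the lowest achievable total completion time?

EDD (increasing due date): Order 2 Order 5 Order 6 Order 4 Order 3 Order 1.
Order 2: 0→2
Order 5: 2→18
Order 6: 18→33
Order 4: 33→45
Order 3: 45→62
Order 1: 62→76
Sum = 2+18+33+45+62+76 = 236.
LPT (decreasing processing time): Order 3 Order 5 Order 6 Order 1 Order 4 Order 2.
Order 3: 0→17
Order 5: 17→33
Order 6: 33→48
Order 1: 48→62
Order 4: 62→74
Order 2: 74→76
Sum = 17+33+48+62+74+76 = 310.
SPT (increasing processing time): Order 2 Order 4 Order 1 Order 6 Order 5 Order 3.
Order 2: 0→2
Order 4: 2→14
Order 1: 14→28
Order 6: 28→43
Order 5: 43→59
Order 3: 59→76
Sum = 2+14+28+43+59+76 = 222.
FIFO (arrival order): Order 1 Order 2 Order 3 Order 4 Order 5 Order 6.
Order 1: 0→14
Order 2: 14→16
Order 3: 16→33
Order 4: 33→45
Order 5: 45→61
Order 6: 61→76
Sum = 14+16+33+45+61+76 = 245.
EDD 236, LPT 310, SPT 222, FIFO 245 → minimum 222.

222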